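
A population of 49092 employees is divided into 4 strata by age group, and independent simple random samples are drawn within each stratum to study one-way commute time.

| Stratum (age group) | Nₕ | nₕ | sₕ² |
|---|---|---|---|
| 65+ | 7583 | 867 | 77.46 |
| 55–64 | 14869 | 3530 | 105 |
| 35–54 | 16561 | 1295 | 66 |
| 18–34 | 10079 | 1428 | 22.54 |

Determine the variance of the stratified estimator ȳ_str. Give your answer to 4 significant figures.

Var(ȳ_str) = Σₕ Wₕ²(1 − fₕ)sₕ²/nₕ with Wₕ = Nₕ/N, N = 49092.
65+: Wₕ = 0.15446509; term = 0.15446509²·(1 − 0.11433470)·77.46/867 = 0.0018879422.
55–64: Wₕ = 0.30288031; term = 0.30288031²·(1 − 0.23740669)·105/3530 = 0.0020808926.
35–54: Wₕ = 0.33734621; term = 0.33734621²·(1 − 0.07819576)·66/1295 = 0.005346438.
18–34: Wₕ = 0.20530840; term = 0.20530840²·(1 − 0.14168072)·22.54/1428 = 5.7106824 × 10^-4.
Sum = 0.009886341.

0.009886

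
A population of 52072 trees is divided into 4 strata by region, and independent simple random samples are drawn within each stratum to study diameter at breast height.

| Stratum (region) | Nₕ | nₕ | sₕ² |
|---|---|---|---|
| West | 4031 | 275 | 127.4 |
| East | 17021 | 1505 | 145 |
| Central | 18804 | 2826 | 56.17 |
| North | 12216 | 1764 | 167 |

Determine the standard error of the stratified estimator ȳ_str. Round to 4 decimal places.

0.1365

Var(ȳ_str) = Σₕ Wₕ²(1 − fₕ)sₕ²/nₕ with Wₕ = Nₕ/N, N = 52072.
West: Wₕ = 0.07741204; term = 0.07741204²·(1 − 0.06822129)·127.4/275 = 0.0025868223.
East: Wₕ = 0.32687433; term = 0.32687433²·(1 − 0.08842019)·145/1505 = 0.0093839963.
Central: Wₕ = 0.36111538; term = 0.36111538²·(1 − 0.15028717)·56.17/2826 = 0.0022024011.
North: Wₕ = 0.23459825; term = 0.23459825²·(1 − 0.14440079)·167/1764 = 0.0044579767.
Sum = 0.018631196.
SE = √(0.018631196) = 0.1365.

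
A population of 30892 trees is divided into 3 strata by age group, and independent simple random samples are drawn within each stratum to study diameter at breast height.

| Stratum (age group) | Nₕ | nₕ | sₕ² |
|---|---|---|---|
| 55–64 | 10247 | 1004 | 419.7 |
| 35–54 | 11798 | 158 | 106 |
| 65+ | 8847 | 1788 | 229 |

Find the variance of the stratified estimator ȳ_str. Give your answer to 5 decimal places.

Var(ȳ_str) = Σₕ Wₕ²(1 − fₕ)sₕ²/nₕ with Wₕ = Nₕ/N, N = 30892.
55–64: Wₕ = 0.33170400; term = 0.33170400²·(1 − 0.09797990)·419.7/1004 = 0.041488038.
35–54: Wₕ = 0.38191117; term = 0.38191117²·(1 − 0.01339210)·106/158 = 0.096542402.
65+: Wₕ = 0.28638482; term = 0.28638482²·(1 − 0.20210241)·229/1788 = 0.0083813722.
Sum = 0.14641181.

0.14641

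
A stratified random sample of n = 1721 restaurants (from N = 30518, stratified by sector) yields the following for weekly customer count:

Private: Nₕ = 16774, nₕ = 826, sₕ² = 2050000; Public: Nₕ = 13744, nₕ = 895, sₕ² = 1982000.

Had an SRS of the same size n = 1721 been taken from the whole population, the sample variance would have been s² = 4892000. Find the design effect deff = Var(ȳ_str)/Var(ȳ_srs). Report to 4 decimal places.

Var(ȳ_str) = Σ Wₕ²(1−fₕ)sₕ²/nₕ with Wₕ = Nₕ/30518:
  Private: (16774/30518)²·(1−826/16774)·2050000/826 = 712.86049
  Public: (13744/30518)²·(1−895/13744)·1982000/895 = 419.90491
  → Var(ȳ_str) = 1132.7654.
Var(ȳ_srs) = (1 − 1721/30518)·4892000/1721 = 2682.2346.
deff = 1132.7654 / 2682.2346 = 0.4223.

0.4223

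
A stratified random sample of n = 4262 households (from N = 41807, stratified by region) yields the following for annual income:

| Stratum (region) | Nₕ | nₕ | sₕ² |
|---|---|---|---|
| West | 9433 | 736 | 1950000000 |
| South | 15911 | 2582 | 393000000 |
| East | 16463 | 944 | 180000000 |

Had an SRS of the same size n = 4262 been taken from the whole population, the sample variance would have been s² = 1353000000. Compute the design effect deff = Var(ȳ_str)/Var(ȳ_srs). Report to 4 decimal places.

Var(ȳ_str) = Σ Wₕ²(1−fₕ)sₕ²/nₕ with Wₕ = Nₕ/41807:
  West: (9433/41807)²·(1−736/9433)·1950000000/736 = 124359.25
  South: (15911/41807)²·(1−2582/15911)·393000000/2582 = 18468.573
  East: (16463/41807)²·(1−944/16463)·180000000/944 = 27872.454
  → Var(ȳ_str) = 170700.28.
Var(ȳ_srs) = (1 − 4262/41807)·1353000000/4262 = 285093.59.
deff = 170700.28 / 285093.59 = 0.5988.

0.5988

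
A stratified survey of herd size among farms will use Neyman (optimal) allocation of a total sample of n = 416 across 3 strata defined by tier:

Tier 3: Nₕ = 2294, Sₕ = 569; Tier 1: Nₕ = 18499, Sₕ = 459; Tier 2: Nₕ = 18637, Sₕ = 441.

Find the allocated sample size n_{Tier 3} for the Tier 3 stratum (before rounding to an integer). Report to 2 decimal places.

Neyman allocation: nₕ = n·NₕSₕ / Σⱼ NⱼSⱼ.
Σ NⱼSⱼ = 2294·569 + 18499·459 + 18637·441 = 1.8015244 × 10^7.
n_{Tier 3} = 416·2294·569 / (1.8015244 × 10^7) = 30.14.

30.14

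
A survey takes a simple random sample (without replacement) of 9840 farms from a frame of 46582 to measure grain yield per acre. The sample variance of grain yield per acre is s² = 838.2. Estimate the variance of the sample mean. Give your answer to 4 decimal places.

0.0672

Under SRS without replacement, Var(ȳ) = (1 − f)·s²/n with f = n/N = 9840/46582 = 0.21124039.
Var(ȳ) = (1 − 0.21124039)·838.2/9840 = 0.78875961·0.085182927 = 0.067188852.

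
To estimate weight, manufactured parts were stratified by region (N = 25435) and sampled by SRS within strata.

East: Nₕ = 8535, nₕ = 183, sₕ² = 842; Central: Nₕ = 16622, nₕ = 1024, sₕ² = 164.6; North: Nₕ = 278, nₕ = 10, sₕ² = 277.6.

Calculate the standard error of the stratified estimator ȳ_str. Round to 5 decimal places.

Var(ȳ_str) = Σₕ Wₕ²(1 − fₕ)sₕ²/nₕ with Wₕ = Nₕ/N, N = 25435.
East: Wₕ = 0.33556123; term = 0.33556123²·(1 − 0.02144112)·842/183 = 0.50698082.
Central: Wₕ = 0.65350894; term = 0.65350894²·(1 − 0.06160510)·164.6/1024 = 0.064419683.
North: Wₕ = 0.01092982; term = 0.01092982²·(1 − 0.03597122)·277.6/10 = 0.003196948.
Sum = 0.57459745.
SE = √(0.57459745) = 0.75802.

0.75802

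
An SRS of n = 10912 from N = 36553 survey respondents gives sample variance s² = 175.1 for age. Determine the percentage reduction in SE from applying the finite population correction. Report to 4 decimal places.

16.2459

f = n/N = 10912/36553 = 0.29852543.
SE_no-fpc = √(s²/n) = 0.12667499; SE_fpc = √((1−f)s²/n) = 0.10609547.
Ratio = √(1−f) = 0.83754079. Reduction = 100·(1 − 0.83754079) = 16.2459%.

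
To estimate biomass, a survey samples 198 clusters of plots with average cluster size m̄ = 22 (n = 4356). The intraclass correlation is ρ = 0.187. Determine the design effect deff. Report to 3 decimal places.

deff = 1 + (22 − 1)·0.187 = 1 + 3.927 = 4.927.

4.927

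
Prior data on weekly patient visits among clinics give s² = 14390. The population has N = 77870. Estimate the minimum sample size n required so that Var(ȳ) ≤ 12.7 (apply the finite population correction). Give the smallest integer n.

Without fpc, n₀ = s²/D = 14390/12.7 = 1133.0709.
With fpc, (1 − n/N)·s²/n ≤ D requires n ≥ n₀/(1 + n₀/N) = 1133.0709/(1 + 1133.0709/77870) = 1116.8203.
Rounding up, n = 1117.

1117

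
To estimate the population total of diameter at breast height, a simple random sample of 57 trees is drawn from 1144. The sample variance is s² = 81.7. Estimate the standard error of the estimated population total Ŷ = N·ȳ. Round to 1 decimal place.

1335.1

Var(Ŷ) = N²·Var(ȳ) = N²·(1 − n/N)·s²/n.
f = 57/1144 = 0.04982517; Var(ȳ) = 0.95017483·81.7/57 = 1.3619172.
Var(Ŷ) = 1144² · 1.3619172 = 1.7823901 × 10^6.
SE(Ŷ) = √(1.7823901 × 10^6) = 1335.1.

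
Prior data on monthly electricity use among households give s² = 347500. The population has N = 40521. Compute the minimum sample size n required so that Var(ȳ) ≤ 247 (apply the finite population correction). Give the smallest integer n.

Without fpc, n₀ = s²/D = 347500/247 = 1406.8826.
With fpc, (1 − n/N)·s²/n ≤ D requires n ≥ n₀/(1 + n₀/N) = 1406.8826/(1 + 1406.8826/40521) = 1359.6749.
Rounding up, n = 1360.

1360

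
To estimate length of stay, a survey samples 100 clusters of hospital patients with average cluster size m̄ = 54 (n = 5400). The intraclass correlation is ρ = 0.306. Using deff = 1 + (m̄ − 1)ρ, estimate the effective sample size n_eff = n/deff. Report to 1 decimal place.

deff = 1 + (54 − 1)·0.306 = 1 + 16.218 = 17.218.
n_eff = 5400 / 17.218 = 313.6.

313.6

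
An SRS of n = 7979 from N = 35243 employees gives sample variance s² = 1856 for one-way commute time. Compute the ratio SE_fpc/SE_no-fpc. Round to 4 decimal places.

0.8795

f = n/N = 7979/35243 = 0.22639957.
SE_no-fpc = √(s²/n) = 0.48229721; SE_fpc = √((1−f)s²/n) = 0.42420238.
Ratio = √(1−f) = 0.87954558.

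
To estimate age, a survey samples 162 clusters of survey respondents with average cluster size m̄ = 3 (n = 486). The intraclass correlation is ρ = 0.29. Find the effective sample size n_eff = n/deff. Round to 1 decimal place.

307.6

deff = 1 + (3 − 1)·0.29 = 1 + 0.58 = 1.58.
n_eff = 486 / 1.58 = 307.6.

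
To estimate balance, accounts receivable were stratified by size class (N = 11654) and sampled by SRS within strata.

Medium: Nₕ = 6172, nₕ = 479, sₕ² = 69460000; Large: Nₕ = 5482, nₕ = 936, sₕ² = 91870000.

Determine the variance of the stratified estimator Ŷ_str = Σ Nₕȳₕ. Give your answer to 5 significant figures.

Var(Ŷ_str) = Σₕ Nₕ²(1 − fₕ)sₕ²/nₕ.
Medium: 6172²·(1 − 479/6172)·69460000/479 = 5.0952602 × 10^12.
Large: 5482²·(1 − 936/5482)·91870000/936 = 2.4460556 × 10^12.
Sum = 7.5413158 × 10^12.

7.5413 × 10^12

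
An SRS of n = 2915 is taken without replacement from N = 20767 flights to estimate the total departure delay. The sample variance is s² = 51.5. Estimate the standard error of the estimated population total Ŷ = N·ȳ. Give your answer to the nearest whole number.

2559

Var(Ŷ) = N²·Var(ȳ) = N²·(1 − n/N)·s²/n.
f = 2915/20767 = 0.14036693; Var(ȳ) = 0.85963307·51.5/2915 = 0.015187342.
Var(Ŷ) = 20767² · 0.015187342 = 6.549819 × 10^6.
SE(Ŷ) = √(6.549819 × 10^6) = 2559.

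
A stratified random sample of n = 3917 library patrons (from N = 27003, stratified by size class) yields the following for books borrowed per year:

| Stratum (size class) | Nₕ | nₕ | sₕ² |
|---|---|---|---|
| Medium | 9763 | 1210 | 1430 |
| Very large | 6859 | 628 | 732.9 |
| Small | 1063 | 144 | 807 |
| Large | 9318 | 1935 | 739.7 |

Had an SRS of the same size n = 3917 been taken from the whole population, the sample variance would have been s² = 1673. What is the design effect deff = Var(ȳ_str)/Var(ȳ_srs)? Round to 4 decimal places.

Var(ȳ_str) = Σ Wₕ²(1−fₕ)sₕ²/nₕ with Wₕ = Nₕ/27003:
  Medium: (9763/27003)²·(1−1210/9763)·1430/1210 = 0.13534069
  Very large: (6859/27003)²·(1−628/6859)·732.9/628 = 0.068403701
  Small: (1063/27003)²·(1−144/1063)·807/144 = 0.0075081992
  Large: (9318/27003)²·(1−1935/9318)·739.7/1935 = 0.036066682
  → Var(ȳ_str) = 0.24731927.
Var(ȳ_srs) = (1 − 3917/27003)·1673/3917 = 0.36515651.
deff = 0.24731927 / 0.36515651 = 0.6773.

0.6773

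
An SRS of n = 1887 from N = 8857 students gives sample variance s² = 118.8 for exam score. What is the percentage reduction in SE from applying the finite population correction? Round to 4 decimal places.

f = n/N = 1887/8857 = 0.21305182.
SE_no-fpc = √(s²/n) = 0.25091248; SE_fpc = √((1−f)s²/n) = 0.22258471.
Ratio = √(1−f) = 0.88710100. Reduction = 100·(1 − 0.88710100) = 11.2899%.

11.2899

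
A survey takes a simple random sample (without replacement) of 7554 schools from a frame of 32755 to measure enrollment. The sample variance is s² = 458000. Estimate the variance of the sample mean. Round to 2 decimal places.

Under SRS without replacement, Var(ȳ) = (1 − f)·s²/n with f = n/N = 7554/32755 = 0.23062128.
Var(ȳ) = (1 − 0.23062128)·458000/7554 = 0.76937872·60.63013 = 46.647532.

46.65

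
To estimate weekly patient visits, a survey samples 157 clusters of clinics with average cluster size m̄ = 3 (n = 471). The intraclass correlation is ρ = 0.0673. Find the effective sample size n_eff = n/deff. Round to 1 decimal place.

415.1

deff = 1 + (3 − 1)·0.0673 = 1 + 0.1346 = 1.1346.
n_eff = 471 / 1.1346 = 415.1.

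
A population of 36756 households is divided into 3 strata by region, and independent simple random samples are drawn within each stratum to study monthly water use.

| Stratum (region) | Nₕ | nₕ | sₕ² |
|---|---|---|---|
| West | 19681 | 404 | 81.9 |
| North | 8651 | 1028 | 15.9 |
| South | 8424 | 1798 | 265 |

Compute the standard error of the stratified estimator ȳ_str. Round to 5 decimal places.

Var(ȳ_str) = Σₕ Wₕ²(1 − fₕ)sₕ²/nₕ with Wₕ = Nₕ/N, N = 36756.
West: Wₕ = 0.53544999; term = 0.53544999²·(1 − 0.02052741)·81.9/404 = 0.056928883.
North: Wₕ = 0.23536293; term = 0.23536293²·(1 − 0.11883019)·15.9/1028 = 7.5498749 × 10^-4.
South: Wₕ = 0.22918707; term = 0.22918707²·(1 − 0.21343780)·265/1798 = 0.0060893297.
Sum = 0.0637732.
SE = √(0.0637732) = 0.25253.

0.25253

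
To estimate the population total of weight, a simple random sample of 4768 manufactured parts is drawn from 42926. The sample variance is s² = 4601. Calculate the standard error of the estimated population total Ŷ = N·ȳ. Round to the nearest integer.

Var(Ŷ) = N²·Var(ȳ) = N²·(1 − n/N)·s²/n.
f = 4768/42926 = 0.11107487; Var(ȳ) = 0.88892513·4601/4768 = 0.85779038.
Var(Ŷ) = 42926² · 0.85779038 = 1.5806001 × 10^9.
SE(Ŷ) = √(1.5806001 × 10^9) = 39757.

39757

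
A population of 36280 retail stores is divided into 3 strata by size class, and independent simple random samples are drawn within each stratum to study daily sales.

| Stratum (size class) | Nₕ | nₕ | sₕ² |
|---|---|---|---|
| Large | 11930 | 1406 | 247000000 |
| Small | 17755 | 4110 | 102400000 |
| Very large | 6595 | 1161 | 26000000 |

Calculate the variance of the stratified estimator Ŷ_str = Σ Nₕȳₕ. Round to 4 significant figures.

2.889 × 10^13

Var(Ŷ_str) = Σₕ Nₕ²(1 − fₕ)sₕ²/nₕ.
Large: 11930²·(1 − 1406/11930)·247000000/1406 = 2.2056313 × 10^13.
Small: 17755²·(1 − 4110/17755)·102400000/4110 = 6.0360434 × 10^12.
Very large: 6595²·(1 − 1161/6595)·26000000/1161 = 8.025564 × 10^11.
Sum = 2.8894913 × 10^13.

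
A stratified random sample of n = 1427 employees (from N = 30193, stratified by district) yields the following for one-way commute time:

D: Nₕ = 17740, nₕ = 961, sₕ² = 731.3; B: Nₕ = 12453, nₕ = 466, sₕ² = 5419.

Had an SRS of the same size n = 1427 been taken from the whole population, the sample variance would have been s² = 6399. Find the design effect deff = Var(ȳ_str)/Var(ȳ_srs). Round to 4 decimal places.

0.5039

Var(ȳ_str) = Σ Wₕ²(1−fₕ)sₕ²/nₕ with Wₕ = Nₕ/30193:
  D: (17740/30193)²·(1−961/17740)·731.3/961 = 0.24847308
  B: (12453/30193)²·(1−466/12453)·5419/466 = 1.9041677
  → Var(ȳ_str) = 2.1526408.
Var(ȳ_srs) = (1 − 1427/30193)·6399/1427 = 4.2722961.
deff = 2.1526408 / 4.2722961 = 0.5039.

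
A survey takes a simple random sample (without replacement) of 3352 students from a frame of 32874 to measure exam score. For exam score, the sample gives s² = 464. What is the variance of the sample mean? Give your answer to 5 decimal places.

Under SRS without replacement, Var(ȳ) = (1 − f)·s²/n with f = n/N = 3352/32874 = 0.10196508.
Var(ȳ) = (1 − 0.10196508)·464/3352 = 0.89803492·0.13842482 = 0.12431032.

0.12431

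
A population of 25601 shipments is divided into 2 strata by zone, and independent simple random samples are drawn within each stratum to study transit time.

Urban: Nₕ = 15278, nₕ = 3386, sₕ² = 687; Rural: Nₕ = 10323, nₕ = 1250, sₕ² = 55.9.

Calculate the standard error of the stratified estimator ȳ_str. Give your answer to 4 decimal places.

Var(ȳ_str) = Σₕ Wₕ²(1 − fₕ)sₕ²/nₕ with Wₕ = Nₕ/N, N = 25601.
Urban: Wₕ = 0.59677356; term = 0.59677356²·(1 − 0.22162587)·687/3386 = 0.056244146.
Rural: Wₕ = 0.40322644; term = 0.40322644²·(1 − 0.12108883)·55.9/1250 = 0.0063906462.
Sum = 0.062634792.
SE = √(0.062634792) = 0.2503.

0.2503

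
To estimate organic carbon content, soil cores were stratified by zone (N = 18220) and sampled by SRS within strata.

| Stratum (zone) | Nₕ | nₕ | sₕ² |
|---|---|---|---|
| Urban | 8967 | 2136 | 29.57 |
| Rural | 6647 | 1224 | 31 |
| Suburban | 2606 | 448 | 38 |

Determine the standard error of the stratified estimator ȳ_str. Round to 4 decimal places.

0.0821

Var(ȳ_str) = Σₕ Wₕ²(1 − fₕ)sₕ²/nₕ with Wₕ = Nₕ/N, N = 18220.
Urban: Wₕ = 0.49215148; term = 0.49215148²·(1 − 0.23820676)·29.57/2136 = 0.0025543758.
Rural: Wₕ = 0.36481888; term = 0.36481888²·(1 − 0.18414322)·31/1224 = 0.0027501021.
Suburban: Wₕ = 0.14302964; term = 0.14302964²·(1 − 0.17191097)·38/448 = 0.0014369269.
Sum = 0.0067414048.
SE = √(0.0067414048) = 0.0821.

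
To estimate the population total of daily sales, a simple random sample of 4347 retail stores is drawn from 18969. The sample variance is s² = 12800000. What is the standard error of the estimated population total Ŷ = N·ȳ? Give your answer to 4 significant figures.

903700

Var(Ŷ) = N²·Var(ȳ) = N²·(1 − n/N)·s²/n.
f = 4347/18969 = 0.22916337; Var(ȳ) = 0.77083663·12800000/4347 = 2269.7743.
Var(Ŷ) = 18969² · 2269.7743 = 8.1671691 × 10^11.
SE(Ŷ) = √(8.1671691 × 10^11) = 903700.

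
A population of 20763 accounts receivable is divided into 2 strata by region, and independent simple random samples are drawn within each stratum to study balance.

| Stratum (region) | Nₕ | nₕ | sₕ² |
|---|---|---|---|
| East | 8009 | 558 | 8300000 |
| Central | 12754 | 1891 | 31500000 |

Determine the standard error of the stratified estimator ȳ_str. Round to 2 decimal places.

Var(ȳ_str) = Σₕ Wₕ²(1 − fₕ)sₕ²/nₕ with Wₕ = Nₕ/N, N = 20763.
East: Wₕ = 0.38573424; term = 0.38573424²·(1 − 0.06967162)·8300000/558 = 2059.0009.
Central: Wₕ = 0.61426576; term = 0.61426576²·(1 − 0.14826721)·31500000/1891 = 5353.4655.
Sum = 7412.4664.
SE = √(7412.4664) = 86.10.

86.10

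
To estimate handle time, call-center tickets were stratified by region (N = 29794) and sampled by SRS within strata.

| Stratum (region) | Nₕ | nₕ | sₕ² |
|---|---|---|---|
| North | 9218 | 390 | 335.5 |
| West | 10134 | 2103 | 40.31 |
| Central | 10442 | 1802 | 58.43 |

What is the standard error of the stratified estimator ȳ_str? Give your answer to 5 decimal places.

0.28968

Var(ȳ_str) = Σₕ Wₕ²(1 − fₕ)sₕ²/nₕ with Wₕ = Nₕ/N, N = 29794.
North: Wₕ = 0.30939115; term = 0.30939115²·(1 − 0.04230853)·335.5/390 = 0.078862278.
West: Wₕ = 0.34013560; term = 0.34013560²·(1 − 0.20751924)·40.31/2103 = 0.001757383.
Central: Wₕ = 0.35047325; term = 0.35047325²·(1 − 0.17257230)·58.43/1802 = 0.0032954969.
Sum = 0.083915158.
SE = √(0.083915158) = 0.28968.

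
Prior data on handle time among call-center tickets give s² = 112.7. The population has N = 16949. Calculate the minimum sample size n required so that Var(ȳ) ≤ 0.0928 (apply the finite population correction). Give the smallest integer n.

Without fpc, n₀ = s²/D = 112.7/0.0928 = 1214.4397.
With fpc, (1 − n/N)·s²/n ≤ D requires n ≥ n₀/(1 + n₀/N) = 1214.4397/(1 + 1214.4397/16949) = 1133.2401.
Rounding up, n = 1134.

1134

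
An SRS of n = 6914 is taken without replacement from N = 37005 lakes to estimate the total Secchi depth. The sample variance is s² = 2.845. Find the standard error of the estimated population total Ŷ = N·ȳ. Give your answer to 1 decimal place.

Var(Ŷ) = N²·Var(ȳ) = N²·(1 − n/N)·s²/n.
f = 6914/37005 = 0.18683962; Var(ȳ) = 0.81316038·2.845/6914 = 3.3460244 × 10^-4.
Var(Ŷ) = 37005² · (3.3460244 × 10^-4) = 458194.55.
SE(Ŷ) = √(458194.55) = 676.9.

676.9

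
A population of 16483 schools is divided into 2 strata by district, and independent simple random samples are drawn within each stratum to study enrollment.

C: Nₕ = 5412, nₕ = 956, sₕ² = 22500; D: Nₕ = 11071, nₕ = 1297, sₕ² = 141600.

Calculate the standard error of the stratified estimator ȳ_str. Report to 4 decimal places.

6.7506

Var(ȳ_str) = Σₕ Wₕ²(1 − fₕ)sₕ²/nₕ with Wₕ = Nₕ/N, N = 16483.
C: Wₕ = 0.32833829; term = 0.32833829²·(1 − 0.17664449)·22500/956 = 2.08908.
D: Wₕ = 0.67166171; term = 0.67166171²·(1 − 0.11715292)·141600/1297 = 43.482043.
Sum = 45.571123.
SE = √(45.571123) = 6.7506.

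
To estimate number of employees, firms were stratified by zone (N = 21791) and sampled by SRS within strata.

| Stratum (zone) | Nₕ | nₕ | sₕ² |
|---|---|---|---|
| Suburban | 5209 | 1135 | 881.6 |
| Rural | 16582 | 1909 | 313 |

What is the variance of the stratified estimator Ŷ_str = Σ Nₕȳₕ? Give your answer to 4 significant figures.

5.638 × 10^7

Var(Ŷ_str) = Σₕ Nₕ²(1 − fₕ)sₕ²/nₕ.
Suburban: 5209²·(1 − 1135/5209)·881.6/1135 = 1.6483563 × 10^7.
Rural: 16582²·(1 − 1909/16582)·313/1909 = 3.9892774 × 10^7.
Sum = 5.6376337 × 10^7.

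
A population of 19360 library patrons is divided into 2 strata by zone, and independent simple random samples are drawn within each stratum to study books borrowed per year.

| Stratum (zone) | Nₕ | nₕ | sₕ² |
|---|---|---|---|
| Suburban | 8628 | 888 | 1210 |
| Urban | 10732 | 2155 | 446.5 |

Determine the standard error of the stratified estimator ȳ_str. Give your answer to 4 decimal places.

0.5419

Var(ȳ_str) = Σₕ Wₕ²(1 − fₕ)sₕ²/nₕ with Wₕ = Nₕ/N, N = 19360.
Suburban: Wₕ = 0.44566116; term = 0.44566116²·(1 − 0.10292072)·1210/888 = 0.24277994.
Urban: Wₕ = 0.55433884; term = 0.55433884²·(1 − 0.20080134)·446.5/2155 = 0.050883802.
Sum = 0.29366374.
SE = √(0.29366374) = 0.5419.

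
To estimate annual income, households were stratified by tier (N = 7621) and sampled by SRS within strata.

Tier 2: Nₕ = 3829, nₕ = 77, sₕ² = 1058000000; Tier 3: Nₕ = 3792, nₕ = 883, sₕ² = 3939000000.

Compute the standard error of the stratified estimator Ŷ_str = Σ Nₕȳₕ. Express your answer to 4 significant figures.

1.570 × 10^7

Var(Ŷ_str) = Σₕ Nₕ²(1 − fₕ)sₕ²/nₕ.
Tier 2: 3829²·(1 − 77/3829)·1058000000/77 = 1.9739818 × 10^14.
Tier 3: 3792²·(1 − 883/3792)·3939000000/883 = 4.9208183 × 10^13.
Sum = 2.4660636 × 10^14.
SE = √(2.4660636 × 10^14) = 1.570 × 10^7.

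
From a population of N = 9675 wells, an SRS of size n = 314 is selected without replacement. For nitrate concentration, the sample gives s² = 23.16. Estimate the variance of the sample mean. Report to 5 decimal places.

Under SRS without replacement, Var(ȳ) = (1 − f)·s²/n with f = n/N = 314/9675 = 0.03245478.
Var(ȳ) = (1 − 0.03245478)·23.16/314 = 0.96754522·0.073757962 = 0.071364163.

0.07136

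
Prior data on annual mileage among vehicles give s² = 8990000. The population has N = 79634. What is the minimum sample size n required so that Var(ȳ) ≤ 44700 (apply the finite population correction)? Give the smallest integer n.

201

Without fpc, n₀ = s²/D = 8990000/44700 = 201.1186.
With fpc, (1 − n/N)·s²/n ≤ D requires n ≥ n₀/(1 + n₀/N) = 201.1186/(1 + 201.1186/79634) = 200.6119.
Rounding up, n = 201.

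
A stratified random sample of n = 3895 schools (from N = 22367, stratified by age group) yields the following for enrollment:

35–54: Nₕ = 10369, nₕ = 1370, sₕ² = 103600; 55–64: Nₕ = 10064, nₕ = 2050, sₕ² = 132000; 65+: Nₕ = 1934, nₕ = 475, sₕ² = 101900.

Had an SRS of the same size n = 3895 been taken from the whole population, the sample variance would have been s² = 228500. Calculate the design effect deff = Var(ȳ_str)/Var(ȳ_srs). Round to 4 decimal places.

0.5304

Var(ȳ_str) = Σ Wₕ²(1−fₕ)sₕ²/nₕ with Wₕ = Nₕ/22367:
  35–54: (10369/22367)²·(1−1370/10369)·103600/1370 = 14.104407
  55–64: (10064/22367)²·(1−2050/10064)·132000/2050 = 10.38065
  65+: (1934/22367)²·(1−475/1934)·101900/475 = 1.2099763
  → Var(ȳ_str) = 25.695033.
Var(ȳ_srs) = (1 − 3895/22367)·228500/3895 = 48.449012.
deff = 25.695033 / 48.449012 = 0.5304.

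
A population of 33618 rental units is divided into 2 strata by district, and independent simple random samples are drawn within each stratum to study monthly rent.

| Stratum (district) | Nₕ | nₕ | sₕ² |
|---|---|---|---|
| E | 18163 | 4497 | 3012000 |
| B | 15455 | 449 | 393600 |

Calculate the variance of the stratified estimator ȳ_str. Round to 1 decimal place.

Var(ȳ_str) = Σₕ Wₕ²(1 − fₕ)sₕ²/nₕ with Wₕ = Nₕ/N, N = 33618.
E: Wₕ = 0.54027604; term = 0.54027604²·(1 − 0.24759126)·3012000/4497 = 147.10158.
B: Wₕ = 0.45972396; term = 0.45972396²·(1 − 0.02905209)·393600/449 = 179.88666.
Sum = 326.98824.

327.0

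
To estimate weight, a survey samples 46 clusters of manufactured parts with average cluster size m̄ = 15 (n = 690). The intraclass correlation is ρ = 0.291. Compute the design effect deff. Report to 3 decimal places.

5.074

deff = 1 + (15 − 1)·0.291 = 1 + 4.074 = 5.074.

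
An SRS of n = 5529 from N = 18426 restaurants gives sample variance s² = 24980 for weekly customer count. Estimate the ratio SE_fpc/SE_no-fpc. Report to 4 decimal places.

0.8366

f = n/N = 5529/18426 = 0.30006513.
SE_no-fpc = √(s²/n) = 2.1255578; SE_fpc = √((1−f)s²/n) = 1.7782865.
Ratio = √(1−f) = 0.83662111.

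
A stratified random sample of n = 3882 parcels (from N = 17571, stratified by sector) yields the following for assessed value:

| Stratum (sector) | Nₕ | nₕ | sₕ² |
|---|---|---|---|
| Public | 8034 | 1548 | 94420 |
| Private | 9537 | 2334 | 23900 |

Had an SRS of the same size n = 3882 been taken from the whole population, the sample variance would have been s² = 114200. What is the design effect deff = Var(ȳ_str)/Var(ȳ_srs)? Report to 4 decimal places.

0.5486

Var(ȳ_str) = Σ Wₕ²(1−fₕ)sₕ²/nₕ with Wₕ = Nₕ/17571:
  Public: (8034/17571)²·(1−1548/8034)·94420/1548 = 10.294585
  Private: (9537/17571)²·(1−2334/9537)·23900/2334 = 2.2783964
  → Var(ȳ_str) = 12.572981.
Var(ȳ_srs) = (1 − 3882/17571)·114200/3882 = 22.91848.
deff = 12.572981 / 22.91848 = 0.5486.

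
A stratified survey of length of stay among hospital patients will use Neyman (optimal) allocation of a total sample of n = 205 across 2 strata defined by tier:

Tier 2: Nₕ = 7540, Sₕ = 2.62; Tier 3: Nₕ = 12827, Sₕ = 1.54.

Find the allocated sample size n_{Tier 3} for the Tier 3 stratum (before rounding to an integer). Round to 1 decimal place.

Neyman allocation: nₕ = n·NₕSₕ / Σⱼ NⱼSⱼ.
Σ NⱼSⱼ = 7540·2.62 + 12827·1.54 = 39508.38.
n_{Tier 3} = 205·12827·1.54 / 39508.38 = 102.5.

102.5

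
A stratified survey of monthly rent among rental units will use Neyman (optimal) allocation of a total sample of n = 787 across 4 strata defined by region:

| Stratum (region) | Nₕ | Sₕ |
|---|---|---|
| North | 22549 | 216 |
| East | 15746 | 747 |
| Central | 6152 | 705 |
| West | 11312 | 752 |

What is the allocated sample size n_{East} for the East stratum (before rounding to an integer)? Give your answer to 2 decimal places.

314.04

Neyman allocation: nₕ = n·NₕSₕ / Σⱼ NⱼSⱼ.
Σ NⱼSⱼ = 22549·216 + 15746·747 + 6152·705 + 11312·752 = 2.947663 × 10^7.
n_{East} = 787·15746·747 / (2.947663 × 10^7) = 314.04.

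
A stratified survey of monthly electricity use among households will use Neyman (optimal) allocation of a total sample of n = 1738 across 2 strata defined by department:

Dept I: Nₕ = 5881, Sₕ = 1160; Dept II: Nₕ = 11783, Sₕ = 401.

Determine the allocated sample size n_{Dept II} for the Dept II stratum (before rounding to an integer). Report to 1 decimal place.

Neyman allocation: nₕ = n·NₕSₕ / Σⱼ NⱼSⱼ.
Σ NⱼSⱼ = 5881·1160 + 11783·401 = 1.1546943 × 10^7.
n_{Dept II} = 1738·11783·401 / (1.1546943 × 10^7) = 711.2.

711.2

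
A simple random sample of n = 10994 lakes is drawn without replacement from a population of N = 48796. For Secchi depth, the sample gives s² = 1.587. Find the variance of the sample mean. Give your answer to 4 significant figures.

1.118 × 10^-4

Under SRS without replacement, Var(ȳ) = (1 − f)·s²/n with f = n/N = 10994/48796 = 0.22530535.
Var(ȳ) = (1 − 0.22530535)·1.587/10994 = 0.77469465·1.4435146 × 10^-4 = 1.1182831 × 10^-4.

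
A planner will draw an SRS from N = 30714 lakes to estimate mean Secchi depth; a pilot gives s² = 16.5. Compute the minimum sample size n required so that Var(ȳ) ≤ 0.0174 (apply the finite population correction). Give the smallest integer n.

Without fpc, n₀ = s²/D = 16.5/0.0174 = 948.2759.
With fpc, (1 − n/N)·s²/n ≤ D requires n ≥ n₀/(1 + n₀/N) = 948.2759/(1 + 948.2759/30714) = 919.8753.
Rounding up, n = 920.

920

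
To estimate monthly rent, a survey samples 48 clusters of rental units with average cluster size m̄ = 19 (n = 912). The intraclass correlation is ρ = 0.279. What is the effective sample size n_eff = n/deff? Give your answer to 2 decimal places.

151.44

deff = 1 + (19 − 1)·0.279 = 1 + 5.022 = 6.022.
n_eff = 912 / 6.022 = 151.44.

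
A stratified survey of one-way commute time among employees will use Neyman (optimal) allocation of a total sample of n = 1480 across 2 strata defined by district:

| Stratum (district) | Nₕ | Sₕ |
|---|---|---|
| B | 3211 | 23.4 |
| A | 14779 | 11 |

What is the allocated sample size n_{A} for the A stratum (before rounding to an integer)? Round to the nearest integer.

1012

Neyman allocation: nₕ = n·NₕSₕ / Σⱼ NⱼSⱼ.
Σ NⱼSⱼ = 3211·23.4 + 14779·11 = 237706.4.
n_{A} = 1480·14779·11 / 237706.4 = 1012.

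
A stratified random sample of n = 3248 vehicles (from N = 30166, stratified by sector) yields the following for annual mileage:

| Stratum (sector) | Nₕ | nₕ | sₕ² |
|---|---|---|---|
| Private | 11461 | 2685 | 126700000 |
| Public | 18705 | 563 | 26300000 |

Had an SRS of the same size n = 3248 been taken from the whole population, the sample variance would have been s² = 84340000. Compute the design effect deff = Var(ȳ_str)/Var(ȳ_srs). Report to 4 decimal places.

0.9769

Var(ȳ_str) = Σ Wₕ²(1−fₕ)sₕ²/nₕ with Wₕ = Nₕ/30166:
  Private: (11461/30166)²·(1−2685/11461)·126700000/2685 = 5215.7408
  Public: (18705/30166)²·(1−563/18705)·26300000/563 = 17420.266
  → Var(ȳ_str) = 22636.007.
Var(ȳ_srs) = (1 − 3248/30166)·84340000/3248 = 23170.886.
deff = 22636.007 / 23170.886 = 0.9769.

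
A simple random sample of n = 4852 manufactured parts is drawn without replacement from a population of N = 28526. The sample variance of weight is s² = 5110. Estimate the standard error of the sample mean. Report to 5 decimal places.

0.93490

Under SRS without replacement, Var(ȳ) = (1 − f)·s²/n with f = n/N = 4852/28526 = 0.17009044.
Var(ȳ) = (1 − 0.17009044)·5110/4852 = 0.82990956·1.0531739 = 0.87403912.
SE(ȳ) = √(0.87403912) = 0.93490.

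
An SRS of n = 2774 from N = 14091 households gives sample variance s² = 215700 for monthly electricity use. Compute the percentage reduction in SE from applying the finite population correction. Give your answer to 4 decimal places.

f = n/N = 2774/14091 = 0.19686325.
SE_no-fpc = √(s²/n) = 8.8180355; SE_fpc = √((1−f)s²/n) = 7.902538.
Ratio = √(1−f) = 0.89617897. Reduction = 100·(1 − 0.89617897) = 10.3821%.

10.3821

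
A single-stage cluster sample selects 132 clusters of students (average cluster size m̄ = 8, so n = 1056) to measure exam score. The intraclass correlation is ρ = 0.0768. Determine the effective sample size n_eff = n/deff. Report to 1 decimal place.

deff = 1 + (8 − 1)·0.0768 = 1 + 0.5376 = 1.5376.
n_eff = 1056 / 1.5376 = 686.8.

686.8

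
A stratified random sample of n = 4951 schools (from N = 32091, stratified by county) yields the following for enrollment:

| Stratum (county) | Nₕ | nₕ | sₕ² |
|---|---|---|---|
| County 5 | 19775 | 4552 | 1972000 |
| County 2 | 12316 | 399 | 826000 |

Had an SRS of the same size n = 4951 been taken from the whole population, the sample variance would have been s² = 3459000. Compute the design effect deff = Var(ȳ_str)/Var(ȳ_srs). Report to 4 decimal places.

0.7137

Var(ȳ_str) = Σ Wₕ²(1−fₕ)sₕ²/nₕ with Wₕ = Nₕ/32091:
  County 5: (19775/32091)²·(1−4552/19775)·1972000/4552 = 126.63533
  County 2: (12316/32091)²·(1−399/12316)·826000/399 = 295.03753
  → Var(ȳ_str) = 421.67286.
Var(ȳ_srs) = (1 − 4951/32091)·3459000/4951 = 590.85951.
deff = 421.67286 / 590.85951 = 0.7137.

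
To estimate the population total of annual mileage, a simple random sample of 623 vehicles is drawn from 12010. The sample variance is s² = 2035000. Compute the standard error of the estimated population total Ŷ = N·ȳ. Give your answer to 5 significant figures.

668370

Var(Ŷ) = N²·Var(ȳ) = N²·(1 − n/N)·s²/n.
f = 623/12010 = 0.05187344; Var(ȳ) = 0.94812656·2035000/623 = 3097.0105.
Var(Ŷ) = 12010² · 3097.0105 = 4.467131 × 10^11.
SE(Ŷ) = √(4.467131 × 10^11) = 668370.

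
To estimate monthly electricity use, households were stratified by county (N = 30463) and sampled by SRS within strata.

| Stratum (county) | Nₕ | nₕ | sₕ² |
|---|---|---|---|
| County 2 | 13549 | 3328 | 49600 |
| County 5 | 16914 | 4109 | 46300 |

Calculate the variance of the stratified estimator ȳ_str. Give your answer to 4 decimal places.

4.8539

Var(ȳ_str) = Σₕ Wₕ²(1 − fₕ)sₕ²/nₕ with Wₕ = Nₕ/N, N = 30463.
County 2: Wₕ = 0.44476906; term = 0.44476906²·(1 − 0.24562698)·49600/3328 = 2.2240966.
County 5: Wₕ = 0.55523094; term = 0.55523094²·(1 − 0.24293485)·46300/4109 = 2.6298163.
Sum = 4.8539129.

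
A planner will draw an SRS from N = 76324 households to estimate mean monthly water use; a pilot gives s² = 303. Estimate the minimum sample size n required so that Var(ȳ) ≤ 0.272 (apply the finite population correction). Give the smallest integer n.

Without fpc, n₀ = s²/D = 303/0.272 = 1113.9706.
With fpc, (1 − n/N)·s²/n ≤ D requires n ≥ n₀/(1 + n₀/N) = 1113.9706/(1 + 1113.9706/76324) = 1097.9458.
Rounding up, n = 1098.

1098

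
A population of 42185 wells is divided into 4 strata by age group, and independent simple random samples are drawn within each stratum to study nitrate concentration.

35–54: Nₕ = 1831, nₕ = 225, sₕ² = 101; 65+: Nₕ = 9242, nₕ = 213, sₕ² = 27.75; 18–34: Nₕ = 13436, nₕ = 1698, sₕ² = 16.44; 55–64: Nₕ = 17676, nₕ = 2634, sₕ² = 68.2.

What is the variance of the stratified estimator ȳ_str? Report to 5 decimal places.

0.01158

Var(ȳ_str) = Σₕ Wₕ²(1 − fₕ)sₕ²/nₕ with Wₕ = Nₕ/N, N = 42185.
35–54: Wₕ = 0.04340405; term = 0.04340405²·(1 − 0.12288367)·101/225 = 7.4174843 × 10^-4.
65+: Wₕ = 0.21908261; term = 0.21908261²·(1 − 0.02304696)·27.75/213 = 0.006109039.
18–34: Wₕ = 0.31850184; term = 0.31850184²·(1 − 0.12637690)·16.44/1698 = 8.5804906 × 10^-4.
55–64: Wₕ = 0.41901150; term = 0.41901150²·(1 − 0.14901561)·68.2/2634 = 0.0038684953.
Sum = 0.011577332.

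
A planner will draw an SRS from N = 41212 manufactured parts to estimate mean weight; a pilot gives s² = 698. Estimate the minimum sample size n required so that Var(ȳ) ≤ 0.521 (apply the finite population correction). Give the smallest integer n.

Without fpc, n₀ = s²/D = 698/0.521 = 1339.7313.
With fpc, (1 − n/N)·s²/n ≤ D requires n ≥ n₀/(1 + n₀/N) = 1339.7313/(1 + 1339.7313/41212) = 1297.5502.
Rounding up, n = 1298.

1298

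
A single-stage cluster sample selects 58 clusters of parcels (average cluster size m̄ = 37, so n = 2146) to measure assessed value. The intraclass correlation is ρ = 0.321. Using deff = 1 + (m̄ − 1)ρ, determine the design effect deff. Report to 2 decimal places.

deff = 1 + (37 − 1)·0.321 = 1 + 11.556 = 12.556.

12.56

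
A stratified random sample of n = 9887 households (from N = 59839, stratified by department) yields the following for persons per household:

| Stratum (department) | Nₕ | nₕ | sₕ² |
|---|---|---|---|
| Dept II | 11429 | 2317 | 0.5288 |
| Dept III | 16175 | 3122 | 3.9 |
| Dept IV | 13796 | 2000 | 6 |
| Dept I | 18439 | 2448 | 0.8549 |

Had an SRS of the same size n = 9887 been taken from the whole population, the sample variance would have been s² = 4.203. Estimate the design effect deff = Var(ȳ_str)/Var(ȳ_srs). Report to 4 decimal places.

0.6915

Var(ȳ_str) = Σ Wₕ²(1−fₕ)sₕ²/nₕ with Wₕ = Nₕ/59839:
  Dept II: (11429/59839)²·(1−2317/11429)·0.5288/2317 = 6.6377165 × 10^-6
  Dept III: (16175/59839)²·(1−3122/16175)·3.9/3122 = 7.365762 × 10^-5
  Dept IV: (13796/59839)²·(1−2000/13796)·6/2000 = 1.3634542 × 10^-4
  Dept I: (18439/59839)²·(1−2448/18439)·0.8549/2448 = 2.8757309 × 10^-5
  → Var(ȳ_str) = 2.4539807 × 10^-4.
Var(ȳ_srs) = (1 − 9887/59839)·4.203/9887 = 3.548652 × 10^-4.
deff = (2.4539807 × 10^-4) / (3.548652 × 10^-4) = 0.6915.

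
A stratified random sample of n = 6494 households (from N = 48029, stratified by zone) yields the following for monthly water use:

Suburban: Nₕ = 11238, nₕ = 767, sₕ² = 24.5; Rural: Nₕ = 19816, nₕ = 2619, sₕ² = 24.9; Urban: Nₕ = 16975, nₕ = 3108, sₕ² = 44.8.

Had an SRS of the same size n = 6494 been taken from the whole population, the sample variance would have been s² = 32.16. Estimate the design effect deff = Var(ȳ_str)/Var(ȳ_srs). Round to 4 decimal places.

1.0519

Var(ȳ_str) = Σ Wₕ²(1−fₕ)sₕ²/nₕ with Wₕ = Nₕ/48029:
  Suburban: (11238/48029)²·(1−767/11238)·24.5/767 = 0.0016294492
  Rural: (19816/48029)²·(1−2619/19816)·24.9/2619 = 0.001404512
  Urban: (16975/48029)²·(1−3108/16975)·44.8/3108 = 0.0014708968
  → Var(ȳ_str) = 0.004504858.
Var(ȳ_srs) = (1 − 6494/48029)·32.16/6494 = 0.0042826682.
deff = 0.004504858 / 0.0042826682 = 1.0519.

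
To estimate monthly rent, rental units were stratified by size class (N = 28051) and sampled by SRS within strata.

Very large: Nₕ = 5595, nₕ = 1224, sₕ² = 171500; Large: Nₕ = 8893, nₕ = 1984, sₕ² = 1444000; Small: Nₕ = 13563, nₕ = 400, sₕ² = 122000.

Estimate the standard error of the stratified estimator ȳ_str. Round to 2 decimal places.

Var(ȳ_str) = Σₕ Wₕ²(1 − fₕ)sₕ²/nₕ with Wₕ = Nₕ/N, N = 28051.
Very large: Wₕ = 0.19945813; term = 0.19945813²·(1 − 0.21876676)·171500/1224 = 4.3547869.
Large: Wₕ = 0.31702970; term = 0.31702970²·(1 − 0.22309682)·1444000/1984 = 56.831918.
Small: Wₕ = 0.48351217; term = 0.48351217²·(1 − 0.02949200)·122000/400 = 69.201226.
Sum = 130.38793.
SE = √(130.38793) = 11.42.

11.42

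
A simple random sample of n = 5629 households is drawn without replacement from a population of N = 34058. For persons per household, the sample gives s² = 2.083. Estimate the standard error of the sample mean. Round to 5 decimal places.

Under SRS without replacement, Var(ȳ) = (1 − f)·s²/n with f = n/N = 5629/34058 = 0.16527688.
Var(ȳ) = (1 − 0.16527688)·2.083/5629 = 0.83472312·3.7004797 × 10^-4 = 3.0888759 × 10^-4.
SE(ȳ) = √(3.0888759 × 10^-4) = 0.01758.

0.01758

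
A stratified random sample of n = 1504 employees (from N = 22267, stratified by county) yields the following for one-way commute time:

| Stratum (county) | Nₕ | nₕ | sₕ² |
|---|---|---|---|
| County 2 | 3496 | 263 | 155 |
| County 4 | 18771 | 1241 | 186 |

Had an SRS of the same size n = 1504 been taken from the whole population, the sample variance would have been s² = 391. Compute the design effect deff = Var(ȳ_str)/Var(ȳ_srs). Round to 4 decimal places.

Var(ȳ_str) = Σ Wₕ²(1−fₕ)sₕ²/nₕ with Wₕ = Nₕ/22267:
  County 2: (3496/22267)²·(1−263/3496)·155/263 = 0.013434752
  County 4: (18771/22267)²·(1−1241/18771)·186/1241 = 0.099468844
  → Var(ȳ_str) = 0.1129036.
Var(ȳ_srs) = (1 − 1504/22267)·391/1504 = 0.24241379.
deff = 0.1129036 / 0.24241379 = 0.4657.

0.4657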